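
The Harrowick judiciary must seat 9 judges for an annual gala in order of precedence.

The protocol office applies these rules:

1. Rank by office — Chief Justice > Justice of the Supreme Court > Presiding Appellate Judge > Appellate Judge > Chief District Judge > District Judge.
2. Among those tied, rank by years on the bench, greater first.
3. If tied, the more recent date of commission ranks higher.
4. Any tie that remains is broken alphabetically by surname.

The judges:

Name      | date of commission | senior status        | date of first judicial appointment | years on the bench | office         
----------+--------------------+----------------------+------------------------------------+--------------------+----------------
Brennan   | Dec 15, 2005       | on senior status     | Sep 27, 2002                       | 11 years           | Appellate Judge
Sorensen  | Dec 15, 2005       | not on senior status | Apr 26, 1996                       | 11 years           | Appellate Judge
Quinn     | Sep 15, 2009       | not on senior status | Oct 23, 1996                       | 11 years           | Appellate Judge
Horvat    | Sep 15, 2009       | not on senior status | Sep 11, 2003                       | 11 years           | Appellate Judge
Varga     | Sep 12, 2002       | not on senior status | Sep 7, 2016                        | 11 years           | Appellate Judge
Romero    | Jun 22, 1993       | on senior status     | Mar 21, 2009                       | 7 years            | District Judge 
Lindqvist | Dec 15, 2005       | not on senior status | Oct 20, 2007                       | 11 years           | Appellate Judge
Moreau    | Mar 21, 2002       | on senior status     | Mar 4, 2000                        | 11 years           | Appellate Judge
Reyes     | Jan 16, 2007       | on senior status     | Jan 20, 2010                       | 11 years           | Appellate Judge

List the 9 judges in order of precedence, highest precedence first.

Horvat, Quinn, Reyes, Brennan, Lindqvist, Sorensen, Varga, Moreau, Romero

By office: Horvat, Quinn, Reyes, Brennan, Lindqvist, Sorensen, Varga and Moreau (Appellate Judge); then Romero (District Judge).
Horvat, Quinn, Reyes, Brennan, Lindqvist, Sorensen, Varga and Moreau all have years on the bench 11 years, so the next rule applies.
Among Horvat, Quinn, Reyes, Brennan, Lindqvist, Sorensen, Varga and Moreau, by date of commission (later first): Horvat and Quinn (Sep 15, 2009) before Reyes (Jan 16, 2007) before Brennan, Lindqvist and Sorensen (Dec 15, 2005) before Varga (Sep 12, 2002) before Moreau (Mar 21, 2002).
Among Horvat and Quinn, alphabetically by surname: Horvat before Quinn.
Among Brennan, Lindqvist and Sorensen, alphabetically by surname: Brennan before Lindqvist before Sorensen.
Full order: Horvat, Quinn, Reyes, Brennan, Lindqvist, Sorensen, Varga, Moreau, Romero.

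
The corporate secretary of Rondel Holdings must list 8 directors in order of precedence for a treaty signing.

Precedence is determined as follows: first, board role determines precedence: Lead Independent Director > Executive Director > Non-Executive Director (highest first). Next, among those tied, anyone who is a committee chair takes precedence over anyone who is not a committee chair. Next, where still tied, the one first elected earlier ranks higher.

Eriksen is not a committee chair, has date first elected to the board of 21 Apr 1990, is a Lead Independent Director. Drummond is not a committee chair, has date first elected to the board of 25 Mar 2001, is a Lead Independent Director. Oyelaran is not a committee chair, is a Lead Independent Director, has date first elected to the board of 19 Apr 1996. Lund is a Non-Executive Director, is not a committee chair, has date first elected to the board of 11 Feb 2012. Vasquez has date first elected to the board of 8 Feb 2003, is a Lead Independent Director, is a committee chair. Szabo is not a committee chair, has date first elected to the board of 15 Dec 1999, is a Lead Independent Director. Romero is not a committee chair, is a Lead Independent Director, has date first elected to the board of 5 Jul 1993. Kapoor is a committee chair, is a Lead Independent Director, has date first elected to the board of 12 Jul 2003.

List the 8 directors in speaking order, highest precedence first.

Vasquez, Kapoor, Eriksen, Romero, Oyelaran, Szabo, Drummond, Lund

By board role: Vasquez, Kapoor, Eriksen, Romero, Oyelaran, Szabo and Drummond (Lead Independent Director); then Lund (Non-Executive Director).
Among Vasquez, Kapoor, Eriksen, Romero, Oyelaran, Szabo and Drummond, a committee chair before not a committee chair: Vasquez and Kapoor (a committee chair) before Eriksen, Romero, Oyelaran, Szabo and Drummond (not a committee chair).
Among Vasquez and Kapoor, by date first elected to the board (earlier first): Vasquez (8 Feb 2003) before Kapoor (12 Jul 2003).
Among Eriksen, Romero, Oyelaran, Szabo and Drummond, by date first elected to the board (earlier first): Eriksen (21 Apr 1990) before Romero (5 Jul 1993) before Oyelaran (19 Apr 1996) before Szabo (15 Dec 1999) before Drummond (25 Mar 2001).
Full order: Vasquez, Kapoor, Eriksen, Romero, Oyelaran, Szabo, Drummond, Lund.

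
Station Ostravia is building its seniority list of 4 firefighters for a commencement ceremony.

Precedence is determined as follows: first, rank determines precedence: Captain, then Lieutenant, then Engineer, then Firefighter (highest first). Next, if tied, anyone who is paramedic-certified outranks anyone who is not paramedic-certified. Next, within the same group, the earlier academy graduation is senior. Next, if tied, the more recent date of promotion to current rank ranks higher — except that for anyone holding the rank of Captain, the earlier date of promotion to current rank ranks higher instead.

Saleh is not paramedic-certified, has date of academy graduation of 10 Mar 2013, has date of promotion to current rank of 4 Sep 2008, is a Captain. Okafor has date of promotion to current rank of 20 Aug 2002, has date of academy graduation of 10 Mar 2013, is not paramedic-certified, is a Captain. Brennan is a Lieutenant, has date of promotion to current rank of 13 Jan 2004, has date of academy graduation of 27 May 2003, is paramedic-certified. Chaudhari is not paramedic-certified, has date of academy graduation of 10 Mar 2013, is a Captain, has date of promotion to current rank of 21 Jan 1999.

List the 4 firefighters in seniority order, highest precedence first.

Chaudhari, Okafor, Saleh, Brennan

By rank: Chaudhari, Okafor and Saleh (Captain); then Brennan (Lieutenant).
Chaudhari, Okafor and Saleh are each not paramedic-certified, so the next rule applies.
Chaudhari, Okafor and Saleh all have date of academy graduation 10 Mar 2013, so the next rule applies.
Among Chaudhari, Okafor and Saleh, by date of promotion to current rank (earlier first) (reversed rule for this group): Chaudhari (21 Jan 1999) before Okafor (20 Aug 2002) before Saleh (4 Sep 2008).
Full order: Chaudhari, Okafor, Saleh, Brennan.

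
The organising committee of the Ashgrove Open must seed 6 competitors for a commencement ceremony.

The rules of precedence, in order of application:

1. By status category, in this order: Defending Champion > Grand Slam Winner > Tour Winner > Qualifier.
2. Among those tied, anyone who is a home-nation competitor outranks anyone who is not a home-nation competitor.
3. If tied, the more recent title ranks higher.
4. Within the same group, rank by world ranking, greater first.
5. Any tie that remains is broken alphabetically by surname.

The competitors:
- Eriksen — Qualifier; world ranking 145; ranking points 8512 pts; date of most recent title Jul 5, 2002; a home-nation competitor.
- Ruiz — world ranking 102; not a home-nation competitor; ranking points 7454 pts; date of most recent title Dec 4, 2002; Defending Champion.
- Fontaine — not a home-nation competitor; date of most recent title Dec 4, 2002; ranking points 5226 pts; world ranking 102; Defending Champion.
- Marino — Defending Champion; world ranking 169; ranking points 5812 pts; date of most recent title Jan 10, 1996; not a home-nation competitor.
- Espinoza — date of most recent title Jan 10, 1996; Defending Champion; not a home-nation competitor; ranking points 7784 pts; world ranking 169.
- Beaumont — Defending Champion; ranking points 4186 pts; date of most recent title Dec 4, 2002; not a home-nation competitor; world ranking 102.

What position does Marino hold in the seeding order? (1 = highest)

By status category: Beaumont, Fontaine, Ruiz, Espinoza and Marino (Defending Champion); then Eriksen (Qualifier).
Beaumont, Fontaine, Ruiz, Espinoza and Marino are each not a home-nation competitor, so the next rule applies.
Among Beaumont, Fontaine, Ruiz, Espinoza and Marino, by date of most recent title (later first): Beaumont, Fontaine and Ruiz (Dec 4, 2002) before Espinoza and Marino (Jan 10, 1996).
Beaumont, Fontaine and Ruiz all have world ranking 102, so the next rule applies.
Among Beaumont, Fontaine and Ruiz, alphabetically by surname: Beaumont before Fontaine before Ruiz.
Espinoza and Marino both have world ranking 169, so the next rule applies.
Among Espinoza and Marino, alphabetically by surname: Espinoza before Marino.
Order: Beaumont, Fontaine, Ruiz, Espinoza, Marino, Eriksen. So position 5.

5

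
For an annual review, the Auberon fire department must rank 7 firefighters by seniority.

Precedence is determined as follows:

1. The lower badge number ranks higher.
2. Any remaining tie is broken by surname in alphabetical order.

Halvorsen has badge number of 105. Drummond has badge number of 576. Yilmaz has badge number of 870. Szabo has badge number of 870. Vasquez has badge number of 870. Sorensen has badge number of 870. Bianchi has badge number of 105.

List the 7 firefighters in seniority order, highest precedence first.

By badge number (lower first): Bianchi and Halvorsen (both 105); then Drummond (576); then Sorensen, Szabo, Vasquez and Yilmaz (each 870).
Among Bianchi and Halvorsen, alphabetically by surname: Bianchi before Halvorsen.
Among Sorensen, Szabo, Vasquez and Yilmaz, alphabetically by surname: Sorensen before Szabo before Vasquez before Yilmaz.
Full order: Bianchi, Halvorsen, Drummond, Sorensen, Szabo, Vasquez, Yilmaz.

Bianchi, Halvorsen, Drummond, Sorensen, Szabo, Vasquez, Yilmaz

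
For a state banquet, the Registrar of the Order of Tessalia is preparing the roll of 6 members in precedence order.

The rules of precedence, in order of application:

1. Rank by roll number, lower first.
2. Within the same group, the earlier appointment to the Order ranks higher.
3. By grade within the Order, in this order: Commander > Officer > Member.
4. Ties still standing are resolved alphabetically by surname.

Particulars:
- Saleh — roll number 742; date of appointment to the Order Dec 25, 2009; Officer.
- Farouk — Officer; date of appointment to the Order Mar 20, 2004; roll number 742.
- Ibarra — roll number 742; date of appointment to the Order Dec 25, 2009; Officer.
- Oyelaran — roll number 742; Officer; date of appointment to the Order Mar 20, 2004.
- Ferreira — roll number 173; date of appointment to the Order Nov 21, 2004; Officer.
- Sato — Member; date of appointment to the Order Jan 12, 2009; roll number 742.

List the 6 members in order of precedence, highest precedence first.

Ferreira, Farouk, Oyelaran, Sato, Ibarra, Saleh

By roll number (lower first): Ferreira (173); then Farouk, Oyelaran, Sato, Ibarra and Saleh (each 742).
Among Farouk, Oyelaran, Sato, Ibarra and Saleh, by date of appointment to the Order (earlier first): Farouk and Oyelaran (Mar 20, 2004) before Sato (Jan 12, 2009) before Ibarra and Saleh (Dec 25, 2009).
Farouk and Oyelaran are each Officer, so the next rule applies.
Among Farouk and Oyelaran, alphabetically by surname: Farouk before Oyelaran.
Ibarra and Saleh are each Officer, so the next rule applies.
Among Ibarra and Saleh, alphabetically by surname: Ibarra before Saleh.
Full order: Ferreira, Farouk, Oyelaran, Sato, Ibarra, Saleh.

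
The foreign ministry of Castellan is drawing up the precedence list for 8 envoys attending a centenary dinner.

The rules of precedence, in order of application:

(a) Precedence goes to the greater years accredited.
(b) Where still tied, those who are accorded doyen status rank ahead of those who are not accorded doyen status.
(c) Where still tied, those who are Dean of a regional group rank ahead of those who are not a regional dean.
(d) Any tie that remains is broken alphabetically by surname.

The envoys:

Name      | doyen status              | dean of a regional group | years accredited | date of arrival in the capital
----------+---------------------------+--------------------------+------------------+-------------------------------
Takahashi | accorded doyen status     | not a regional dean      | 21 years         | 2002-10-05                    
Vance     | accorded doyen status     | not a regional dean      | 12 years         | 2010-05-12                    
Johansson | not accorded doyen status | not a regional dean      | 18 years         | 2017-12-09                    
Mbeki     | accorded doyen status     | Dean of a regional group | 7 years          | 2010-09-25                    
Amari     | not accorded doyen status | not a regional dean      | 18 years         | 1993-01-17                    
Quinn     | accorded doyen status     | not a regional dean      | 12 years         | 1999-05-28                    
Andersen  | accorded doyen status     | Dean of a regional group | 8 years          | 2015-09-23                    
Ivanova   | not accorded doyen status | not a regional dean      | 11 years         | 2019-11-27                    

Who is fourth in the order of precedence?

By years accredited (higher first): Takahashi (21 years); then Amari and Johansson (both 18 years); then Quinn and Vance (both 12 years); then Ivanova (11 years); then Andersen (8 years); then Mbeki (7 years).
Amari and Johansson are each not accorded doyen status, so the next rule applies.
Amari and Johansson are each not a regional dean, so the next rule applies.
Among Amari and Johansson, alphabetically by surname: Amari before Johansson.
Quinn and Vance are each accorded doyen status, so the next rule applies.
Quinn and Vance are each not a regional dean, so the next rule applies.
Among Quinn and Vance, alphabetically by surname: Quinn before Vance.
Order: Takahashi, Amari, Johansson, Quinn, Vance, Ivanova, Andersen, Mbeki.

Quinn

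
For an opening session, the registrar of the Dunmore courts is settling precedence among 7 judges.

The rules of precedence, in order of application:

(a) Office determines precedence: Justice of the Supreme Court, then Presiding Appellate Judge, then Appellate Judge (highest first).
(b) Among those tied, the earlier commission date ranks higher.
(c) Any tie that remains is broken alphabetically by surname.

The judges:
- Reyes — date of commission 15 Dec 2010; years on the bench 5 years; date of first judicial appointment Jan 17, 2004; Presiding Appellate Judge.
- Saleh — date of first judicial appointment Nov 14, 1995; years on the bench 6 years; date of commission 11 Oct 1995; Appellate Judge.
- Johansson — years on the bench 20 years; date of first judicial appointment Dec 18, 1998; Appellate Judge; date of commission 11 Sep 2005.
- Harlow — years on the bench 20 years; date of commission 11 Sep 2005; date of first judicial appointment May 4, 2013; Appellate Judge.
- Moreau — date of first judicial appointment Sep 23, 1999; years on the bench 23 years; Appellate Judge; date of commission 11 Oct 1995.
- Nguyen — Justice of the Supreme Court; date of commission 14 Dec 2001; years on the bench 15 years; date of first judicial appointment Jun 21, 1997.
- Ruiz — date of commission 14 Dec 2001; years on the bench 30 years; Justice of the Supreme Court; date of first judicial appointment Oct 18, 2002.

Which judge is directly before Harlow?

By office: Nguyen and Ruiz (Justice of the Supreme Court); then Reyes (Presiding Appellate Judge); then Moreau, Saleh, Harlow and Johansson (Appellate Judge).
Nguyen and Ruiz both have date of commission 14 Dec 2001, so the next rule applies.
Among Nguyen and Ruiz, alphabetically by surname: Nguyen before Ruiz.
Among Moreau, Saleh, Harlow and Johansson, by date of commission (earlier first): Moreau and Saleh (11 Oct 1995) before Harlow and Johansson (11 Sep 2005).
Among Moreau and Saleh, alphabetically by surname: Moreau before Saleh.
Among Harlow and Johansson, alphabetically by surname: Harlow before Johansson.
Order: Nguyen, Ruiz, Reyes, Moreau, Saleh, Harlow, Johansson.

Saleh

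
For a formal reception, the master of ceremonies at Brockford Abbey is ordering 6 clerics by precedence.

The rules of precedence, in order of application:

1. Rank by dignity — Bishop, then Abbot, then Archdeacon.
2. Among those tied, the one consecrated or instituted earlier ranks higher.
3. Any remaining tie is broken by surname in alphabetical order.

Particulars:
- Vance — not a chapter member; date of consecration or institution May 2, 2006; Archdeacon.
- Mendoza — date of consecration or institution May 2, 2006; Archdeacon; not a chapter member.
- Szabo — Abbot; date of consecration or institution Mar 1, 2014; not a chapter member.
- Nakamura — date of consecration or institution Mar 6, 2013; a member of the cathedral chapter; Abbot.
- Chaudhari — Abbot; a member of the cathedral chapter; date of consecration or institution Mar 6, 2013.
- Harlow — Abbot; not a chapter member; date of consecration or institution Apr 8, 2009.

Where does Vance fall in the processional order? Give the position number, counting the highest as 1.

6

By dignity: Harlow, Chaudhari, Nakamura and Szabo (Abbot); then Mendoza and Vance (Archdeacon).
Among Harlow, Chaudhari, Nakamura and Szabo, by date of consecration or institution (earlier first): Harlow (Apr 8, 2009) before Chaudhari and Nakamura (Mar 6, 2013) before Szabo (Mar 1, 2014).
Among Chaudhari and Nakamura, alphabetically by surname: Chaudhari before Nakamura.
Mendoza and Vance both have date of consecration or institution May 2, 2006, so the next rule applies.
Among Mendoza and Vance, alphabetically by surname: Mendoza before Vance.
Order: Harlow, Chaudhari, Nakamura, Szabo, Mendoza, Vance. So position 6.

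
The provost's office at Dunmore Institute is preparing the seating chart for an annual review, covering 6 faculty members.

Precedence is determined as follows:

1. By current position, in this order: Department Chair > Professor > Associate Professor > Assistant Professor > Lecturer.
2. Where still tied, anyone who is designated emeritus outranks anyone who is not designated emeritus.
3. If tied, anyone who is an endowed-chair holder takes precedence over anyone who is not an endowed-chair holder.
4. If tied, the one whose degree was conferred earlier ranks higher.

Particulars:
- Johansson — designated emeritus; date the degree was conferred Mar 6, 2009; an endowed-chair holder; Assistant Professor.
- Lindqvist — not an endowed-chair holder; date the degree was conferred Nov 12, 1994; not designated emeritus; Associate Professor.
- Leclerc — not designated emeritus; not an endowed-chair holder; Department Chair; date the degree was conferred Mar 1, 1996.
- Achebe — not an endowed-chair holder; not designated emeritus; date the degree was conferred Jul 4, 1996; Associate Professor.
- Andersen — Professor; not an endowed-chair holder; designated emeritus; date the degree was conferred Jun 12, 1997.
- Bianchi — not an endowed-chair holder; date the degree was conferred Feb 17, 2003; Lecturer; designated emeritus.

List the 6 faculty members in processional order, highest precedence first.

By current position: Leclerc (Department Chair); then Andersen (Professor); then Lindqvist and Achebe (Associate Professor); then Johansson (Assistant Professor); then Bianchi (Lecturer).
Lindqvist and Achebe are each not designated emeritus, so the next rule applies.
Lindqvist and Achebe are each not an endowed-chair holder, so the next rule applies.
Among Lindqvist and Achebe, by date the degree was conferred (earlier first): Lindqvist (Nov 12, 1994) before Achebe (Jul 4, 1996).
Full order: Leclerc, Andersen, Lindqvist, Achebe, Johansson, Bianchi.

Leclerc, Andersen, Lindqvist, Achebe, Johansson, Bianchi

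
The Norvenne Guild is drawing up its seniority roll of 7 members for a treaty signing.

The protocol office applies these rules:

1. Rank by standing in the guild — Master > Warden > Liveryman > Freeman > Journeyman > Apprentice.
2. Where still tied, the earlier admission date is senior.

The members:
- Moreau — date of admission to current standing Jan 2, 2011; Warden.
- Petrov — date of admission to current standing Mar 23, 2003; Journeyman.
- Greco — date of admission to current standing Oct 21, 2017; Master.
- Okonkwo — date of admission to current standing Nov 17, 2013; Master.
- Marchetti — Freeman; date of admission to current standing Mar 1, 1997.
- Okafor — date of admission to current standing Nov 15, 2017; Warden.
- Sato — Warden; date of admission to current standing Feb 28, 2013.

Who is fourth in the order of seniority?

Sato

By standing in the guild: Okonkwo and Greco (Master); then Moreau, Sato and Okafor (Warden); then Marchetti (Freeman); then Petrov (Journeyman).
Among Okonkwo and Greco, by date of admission to current standing (earlier first): Okonkwo (Nov 17, 2013) before Greco (Oct 21, 2017).
Among Moreau, Sato and Okafor, by date of admission to current standing (earlier first): Moreau (Jan 2, 2011) before Sato (Feb 28, 2013) before Okafor (Nov 15, 2017).
Order: Okonkwo, Greco, Moreau, Sato, Okafor, Marchetti, Petrov.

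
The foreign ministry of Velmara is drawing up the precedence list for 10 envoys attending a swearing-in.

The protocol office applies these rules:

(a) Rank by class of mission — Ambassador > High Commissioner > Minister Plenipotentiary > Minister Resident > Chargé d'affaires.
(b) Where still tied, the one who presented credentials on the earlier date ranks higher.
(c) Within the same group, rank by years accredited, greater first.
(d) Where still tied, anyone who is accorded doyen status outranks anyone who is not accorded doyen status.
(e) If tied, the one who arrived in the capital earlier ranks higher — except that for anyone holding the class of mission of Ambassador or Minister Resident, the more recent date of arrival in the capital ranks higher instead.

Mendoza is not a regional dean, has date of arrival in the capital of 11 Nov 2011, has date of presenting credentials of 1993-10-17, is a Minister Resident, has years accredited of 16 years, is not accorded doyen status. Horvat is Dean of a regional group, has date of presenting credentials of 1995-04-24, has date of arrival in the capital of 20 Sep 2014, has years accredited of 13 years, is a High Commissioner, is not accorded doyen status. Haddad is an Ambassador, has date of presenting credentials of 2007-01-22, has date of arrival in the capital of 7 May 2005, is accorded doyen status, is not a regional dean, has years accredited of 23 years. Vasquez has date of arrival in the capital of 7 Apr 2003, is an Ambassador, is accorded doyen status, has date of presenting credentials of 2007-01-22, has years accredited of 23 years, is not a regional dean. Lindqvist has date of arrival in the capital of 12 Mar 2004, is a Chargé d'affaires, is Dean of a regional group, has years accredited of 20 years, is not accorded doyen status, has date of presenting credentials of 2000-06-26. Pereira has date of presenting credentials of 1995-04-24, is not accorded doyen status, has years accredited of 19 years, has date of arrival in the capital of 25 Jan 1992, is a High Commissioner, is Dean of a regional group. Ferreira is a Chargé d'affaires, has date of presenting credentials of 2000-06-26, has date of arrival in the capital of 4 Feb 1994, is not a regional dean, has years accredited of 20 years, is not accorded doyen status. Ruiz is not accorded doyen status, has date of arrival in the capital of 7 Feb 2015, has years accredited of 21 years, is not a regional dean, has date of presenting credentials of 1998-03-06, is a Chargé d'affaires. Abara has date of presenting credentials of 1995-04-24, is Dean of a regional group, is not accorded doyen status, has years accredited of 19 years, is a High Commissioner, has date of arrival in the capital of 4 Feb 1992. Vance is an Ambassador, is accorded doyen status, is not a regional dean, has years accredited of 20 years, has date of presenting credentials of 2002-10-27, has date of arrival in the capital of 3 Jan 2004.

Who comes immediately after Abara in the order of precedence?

Horvat

By class of mission: Vance, Haddad and Vasquez (Ambassador); then Pereira, Abara and Horvat (High Commissioner); then Mendoza (Minister Resident); then Ruiz, Ferreira and Lindqvist (Chargé d'affaires).
Among Vance, Haddad and Vasquez, by date of presenting credentials (earlier first): Vance (2002-10-27) before Haddad and Vasquez (2007-01-22).
Haddad and Vasquez both have years accredited 23 years, so the next rule applies.
Haddad and Vasquez are each accorded doyen status, so the next rule applies.
Among Haddad and Vasquez, by date of arrival in the capital (later first) (reversed rule for this group): Haddad (7 May 2005) before Vasquez (7 Apr 2003).
Pereira, Abara and Horvat all have date of presenting credentials 1995-04-24, so the next rule applies.
Among Pereira, Abara and Horvat, by years accredited (higher first): Pereira and Abara (19 years) before Horvat (13 years).
Pereira and Abara are each not accorded doyen status, so the next rule applies.
Among Pereira and Abara, by date of arrival in the capital (earlier first): Pereira (25 Jan 1992) before Abara (4 Feb 1992).
Among Ruiz, Ferreira and Lindqvist, by date of presenting credentials (earlier first): Ruiz (1998-03-06) before Ferreira and Lindqvist (2000-06-26).
Ferreira and Lindqvist both have years accredited 20 years, so the next rule applies.
Ferreira and Lindqvist are each not accorded doyen status, so the next rule applies.
Among Ferreira and Lindqvist, by date of arrival in the capital (earlier first): Ferreira (4 Feb 1994) before Lindqvist (12 Mar 2004).
Order: Vance, Haddad, Vasquez, Pereira, Abara, Horvat, Mendoza, Ruiz, Ferreira, Lindqvist.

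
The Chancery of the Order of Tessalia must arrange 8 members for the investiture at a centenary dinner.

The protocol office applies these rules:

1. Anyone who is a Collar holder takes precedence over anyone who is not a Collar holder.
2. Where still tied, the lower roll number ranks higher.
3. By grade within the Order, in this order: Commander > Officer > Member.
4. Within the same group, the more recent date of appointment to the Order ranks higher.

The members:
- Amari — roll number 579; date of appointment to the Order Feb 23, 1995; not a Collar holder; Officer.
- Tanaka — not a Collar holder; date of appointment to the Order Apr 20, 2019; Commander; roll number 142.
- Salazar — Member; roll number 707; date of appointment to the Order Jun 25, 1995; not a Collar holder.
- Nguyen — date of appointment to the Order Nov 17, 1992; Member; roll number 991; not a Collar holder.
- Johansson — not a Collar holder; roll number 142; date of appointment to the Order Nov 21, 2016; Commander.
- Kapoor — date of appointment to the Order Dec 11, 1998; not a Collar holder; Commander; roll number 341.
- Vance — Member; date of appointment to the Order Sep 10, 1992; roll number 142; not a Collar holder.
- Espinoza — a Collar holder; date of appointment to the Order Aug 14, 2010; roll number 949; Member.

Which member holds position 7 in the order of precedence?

Salazar

By the first rule: Espinoza (a Collar holder); then Tanaka, Johansson, Vance, Kapoor, Amari, Salazar and Nguyen (each not a Collar holder).
Among Tanaka, Johansson, Vance, Kapoor, Amari, Salazar and Nguyen, by roll number (lower first): Tanaka, Johansson and Vance (142) before Kapoor (341) before Amari (579) before Salazar (707) before Nguyen (991).
Among Tanaka, Johansson and Vance, by grade within the Order: Tanaka and Johansson (Commander) before Vance (Member).
Among Tanaka and Johansson, by date of appointment to the Order (later first): Tanaka (Apr 20, 2019) before Johansson (Nov 21, 2016).
Order: Espinoza, Tanaka, Johansson, Vance, Kapoor, Amari, Salazar, Nguyen.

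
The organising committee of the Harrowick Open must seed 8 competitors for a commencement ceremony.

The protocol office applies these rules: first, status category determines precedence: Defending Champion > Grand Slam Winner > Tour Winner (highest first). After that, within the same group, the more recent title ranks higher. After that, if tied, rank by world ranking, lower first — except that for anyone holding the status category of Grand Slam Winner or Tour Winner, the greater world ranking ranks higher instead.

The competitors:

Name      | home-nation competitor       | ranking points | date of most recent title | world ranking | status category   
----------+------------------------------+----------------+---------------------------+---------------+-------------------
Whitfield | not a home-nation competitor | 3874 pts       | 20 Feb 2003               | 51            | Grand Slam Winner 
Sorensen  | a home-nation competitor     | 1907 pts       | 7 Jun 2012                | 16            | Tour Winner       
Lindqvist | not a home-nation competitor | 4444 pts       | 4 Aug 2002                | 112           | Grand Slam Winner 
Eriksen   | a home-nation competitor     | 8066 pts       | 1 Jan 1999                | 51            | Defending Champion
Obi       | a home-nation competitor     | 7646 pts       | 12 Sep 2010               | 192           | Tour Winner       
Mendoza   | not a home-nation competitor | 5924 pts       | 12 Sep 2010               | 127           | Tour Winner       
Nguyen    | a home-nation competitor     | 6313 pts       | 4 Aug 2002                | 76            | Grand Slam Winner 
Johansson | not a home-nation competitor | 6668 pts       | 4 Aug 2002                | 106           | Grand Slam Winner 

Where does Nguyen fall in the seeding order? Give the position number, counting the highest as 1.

By status category: Eriksen (Defending Champion); then Whitfield, Lindqvist, Johansson and Nguyen (Grand Slam Winner); then Sorensen, Obi and Mendoza (Tour Winner).
Among Whitfield, Lindqvist, Johansson and Nguyen, by date of most recent title (later first): Whitfield (20 Feb 2003) before Lindqvist, Johansson and Nguyen (4 Aug 2002).
Among Lindqvist, Johansson and Nguyen, by world ranking (higher first) (reversed rule for this group): Lindqvist (112) before Johansson (106) before Nguyen (76).
Among Sorensen, Obi and Mendoza, by date of most recent title (later first): Sorensen (7 Jun 2012) before Obi and Mendoza (12 Sep 2010).
Among Obi and Mendoza, by world ranking (higher first) (reversed rule for this group): Obi (192) before Mendoza (127).
Order: Eriksen, Whitfield, Lindqvist, Johansson, Nguyen, Sorensen, Obi, Mendoza. So position 5.

5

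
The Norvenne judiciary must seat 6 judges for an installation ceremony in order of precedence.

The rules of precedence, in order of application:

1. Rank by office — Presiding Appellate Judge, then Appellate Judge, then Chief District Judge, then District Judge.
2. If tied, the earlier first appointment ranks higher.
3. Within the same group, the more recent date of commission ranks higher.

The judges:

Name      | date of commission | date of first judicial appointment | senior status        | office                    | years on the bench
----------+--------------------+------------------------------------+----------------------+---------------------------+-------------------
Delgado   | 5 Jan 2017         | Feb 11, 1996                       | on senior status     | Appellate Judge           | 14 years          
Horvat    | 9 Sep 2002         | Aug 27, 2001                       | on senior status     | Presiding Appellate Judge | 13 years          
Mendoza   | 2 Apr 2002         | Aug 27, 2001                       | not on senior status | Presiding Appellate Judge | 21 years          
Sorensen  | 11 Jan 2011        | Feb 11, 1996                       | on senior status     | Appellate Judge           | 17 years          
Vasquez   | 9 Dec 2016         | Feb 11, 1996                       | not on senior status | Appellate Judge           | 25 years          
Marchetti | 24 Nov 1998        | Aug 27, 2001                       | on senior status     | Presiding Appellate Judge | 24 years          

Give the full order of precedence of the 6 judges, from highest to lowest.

Horvat, Mendoza, Marchetti, Delgado, Vasquez, Sorensen

By office: Horvat, Mendoza and Marchetti (Presiding Appellate Judge); then Delgado, Vasquez and Sorensen (Appellate Judge).
Horvat, Mendoza and Marchetti all have date of first judicial appointment Aug 27, 2001, so the next rule applies.
Among Horvat, Mendoza and Marchetti, by date of commission (later first): Horvat (9 Sep 2002) before Mendoza (2 Apr 2002) before Marchetti (24 Nov 1998).
Delgado, Vasquez and Sorensen all have date of first judicial appointment Feb 11, 1996, so the next rule applies.
Among Delgado, Vasquez and Sorensen, by date of commission (later first): Delgado (5 Jan 2017) before Vasquez (9 Dec 2016) before Sorensen (11 Jan 2011).
Full order: Horvat, Mendoza, Marchetti, Delgado, Vasquez, Sorensen.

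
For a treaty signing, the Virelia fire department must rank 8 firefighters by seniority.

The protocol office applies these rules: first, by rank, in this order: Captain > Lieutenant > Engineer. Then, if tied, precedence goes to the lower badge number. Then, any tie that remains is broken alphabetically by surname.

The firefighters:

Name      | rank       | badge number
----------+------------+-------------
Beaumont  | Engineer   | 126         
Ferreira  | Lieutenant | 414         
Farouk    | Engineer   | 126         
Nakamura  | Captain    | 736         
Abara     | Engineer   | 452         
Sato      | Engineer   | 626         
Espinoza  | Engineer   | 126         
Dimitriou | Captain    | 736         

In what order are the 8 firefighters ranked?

Dimitriou, Nakamura, Ferreira, Beaumont, Espinoza, Farouk, Abara, Sato

By rank: Dimitriou and Nakamura (Captain); then Ferreira (Lieutenant); then Beaumont, Espinoza, Farouk, Abara and Sato (Engineer).
Dimitriou and Nakamura both have badge number 736, so the next rule applies.
Among Dimitriou and Nakamura, alphabetically by surname: Dimitriou before Nakamura.
Among Beaumont, Espinoza, Farouk, Abara and Sato, by badge number (lower first): Beaumont, Espinoza and Farouk (126) before Abara (452) before Sato (626).
Among Beaumont, Espinoza and Farouk, alphabetically by surname: Beaumont before Espinoza before Farouk.
Full order: Dimitriou, Nakamura, Ferreira, Beaumont, Espinoza, Farouk, Abara, Sato.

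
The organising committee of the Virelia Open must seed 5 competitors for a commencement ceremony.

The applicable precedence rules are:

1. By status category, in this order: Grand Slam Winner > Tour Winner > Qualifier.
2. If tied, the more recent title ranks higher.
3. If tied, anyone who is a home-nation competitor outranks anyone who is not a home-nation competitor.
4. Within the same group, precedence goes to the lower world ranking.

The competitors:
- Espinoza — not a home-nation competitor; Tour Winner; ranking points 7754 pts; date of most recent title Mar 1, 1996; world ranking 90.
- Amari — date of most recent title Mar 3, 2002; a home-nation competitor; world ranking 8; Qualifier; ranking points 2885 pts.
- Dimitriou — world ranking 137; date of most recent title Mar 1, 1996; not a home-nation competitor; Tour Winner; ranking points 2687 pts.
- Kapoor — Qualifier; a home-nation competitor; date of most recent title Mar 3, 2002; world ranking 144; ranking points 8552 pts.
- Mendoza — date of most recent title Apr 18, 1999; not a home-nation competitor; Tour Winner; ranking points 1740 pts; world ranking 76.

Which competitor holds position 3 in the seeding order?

By status category: Mendoza, Espinoza and Dimitriou (Tour Winner); then Amari and Kapoor (Qualifier).
Among Mendoza, Espinoza and Dimitriou, by date of most recent title (later first): Mendoza (Apr 18, 1999) before Espinoza and Dimitriou (Mar 1, 1996).
Espinoza and Dimitriou are each not a home-nation competitor, so the next rule applies.
Among Espinoza and Dimitriou, by world ranking (lower first): Espinoza (90) before Dimitriou (137).
Amari and Kapoor both have date of most recent title Mar 3, 2002, so the next rule applies.
Amari and Kapoor are each a home-nation competitor, so the next rule applies.
Among Amari and Kapoor, by world ranking (lower first): Amari (8) before Kapoor (144).
Order: Mendoza, Espinoza, Dimitriou, Amari, Kapoor.

Dimitriou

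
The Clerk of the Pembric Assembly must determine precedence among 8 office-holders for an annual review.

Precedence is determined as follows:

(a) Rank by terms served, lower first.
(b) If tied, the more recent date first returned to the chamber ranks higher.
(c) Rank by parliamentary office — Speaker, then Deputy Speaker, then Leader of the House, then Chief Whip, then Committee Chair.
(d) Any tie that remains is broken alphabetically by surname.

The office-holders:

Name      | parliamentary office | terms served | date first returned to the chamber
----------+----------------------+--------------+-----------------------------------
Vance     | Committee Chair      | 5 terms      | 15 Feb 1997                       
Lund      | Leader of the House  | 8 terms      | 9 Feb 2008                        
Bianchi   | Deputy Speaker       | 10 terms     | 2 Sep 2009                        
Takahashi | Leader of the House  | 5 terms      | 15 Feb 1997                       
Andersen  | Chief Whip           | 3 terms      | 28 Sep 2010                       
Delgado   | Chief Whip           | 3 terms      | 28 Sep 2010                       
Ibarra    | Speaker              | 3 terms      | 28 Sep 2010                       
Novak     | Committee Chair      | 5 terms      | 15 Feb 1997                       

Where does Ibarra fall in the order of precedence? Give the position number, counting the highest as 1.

By terms served (lower first): Ibarra, Andersen and Delgado (each 3 terms); then Takahashi, Novak and Vance (each 5 terms); then Lund (8 terms); then Bianchi (10 terms).
Ibarra, Andersen and Delgado all have date first returned to the chamber 28 Sep 2010, so the next rule applies.
Among Ibarra, Andersen and Delgado, by parliamentary office: Ibarra (Speaker) before Andersen and Delgado (Chief Whip).
Among Andersen and Delgado, alphabetically by surname: Andersen before Delgado.
Takahashi, Novak and Vance all have date first returned to the chamber 15 Feb 1997, so the next rule applies.
Among Takahashi, Novak and Vance, by parliamentary office: Takahashi (Leader of the House) before Novak and Vance (Committee Chair).
Among Novak and Vance, alphabetically by surname: Novak before Vance.
Order: Ibarra, Andersen, Delgado, Takahashi, Novak, Vance, Lund, Bianchi. So position 1.

1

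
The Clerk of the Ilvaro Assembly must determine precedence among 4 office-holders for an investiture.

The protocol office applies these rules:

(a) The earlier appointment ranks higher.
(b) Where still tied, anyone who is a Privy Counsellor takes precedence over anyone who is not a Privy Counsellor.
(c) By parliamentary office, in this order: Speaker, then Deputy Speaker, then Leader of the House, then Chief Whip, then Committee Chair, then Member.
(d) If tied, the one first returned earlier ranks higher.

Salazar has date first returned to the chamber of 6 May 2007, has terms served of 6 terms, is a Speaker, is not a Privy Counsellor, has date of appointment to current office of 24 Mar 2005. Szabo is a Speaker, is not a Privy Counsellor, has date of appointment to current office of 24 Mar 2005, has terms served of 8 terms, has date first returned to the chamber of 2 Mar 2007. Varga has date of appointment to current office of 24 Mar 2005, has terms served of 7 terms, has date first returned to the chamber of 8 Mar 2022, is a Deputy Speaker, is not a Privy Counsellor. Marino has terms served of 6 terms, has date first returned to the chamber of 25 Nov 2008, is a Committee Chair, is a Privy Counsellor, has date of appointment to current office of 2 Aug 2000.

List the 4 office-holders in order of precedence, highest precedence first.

By date of appointment to current office (earlier first): Marino (2 Aug 2000); then Szabo, Salazar and Varga (each 24 Mar 2005).
Szabo, Salazar and Varga are each not a Privy Counsellor, so the next rule applies.
Among Szabo, Salazar and Varga, by parliamentary office: Szabo and Salazar (Speaker) before Varga (Deputy Speaker).
Among Szabo and Salazar, by date first returned to the chamber (earlier first): Szabo (2 Mar 2007) before Salazar (6 May 2007).
Full order: Marino, Szabo, Salazar, Varga.

Marino, Szabo, Salazar, Varga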